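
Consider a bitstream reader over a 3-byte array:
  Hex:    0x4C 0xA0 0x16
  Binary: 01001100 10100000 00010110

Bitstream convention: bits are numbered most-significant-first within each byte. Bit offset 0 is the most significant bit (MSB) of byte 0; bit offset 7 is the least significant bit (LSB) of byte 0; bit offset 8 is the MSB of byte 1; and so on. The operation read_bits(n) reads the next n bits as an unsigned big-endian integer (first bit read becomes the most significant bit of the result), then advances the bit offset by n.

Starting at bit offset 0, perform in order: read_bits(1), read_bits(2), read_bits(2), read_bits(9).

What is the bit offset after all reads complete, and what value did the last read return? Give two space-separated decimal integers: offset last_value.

Read 1: bits[0:1] width=1 -> value=0 (bin 0); offset now 1 = byte 0 bit 1; 23 bits remain
Read 2: bits[1:3] width=2 -> value=2 (bin 10); offset now 3 = byte 0 bit 3; 21 bits remain
Read 3: bits[3:5] width=2 -> value=1 (bin 01); offset now 5 = byte 0 bit 5; 19 bits remain
Read 4: bits[5:14] width=9 -> value=296 (bin 100101000); offset now 14 = byte 1 bit 6; 10 bits remain

Answer: 14 296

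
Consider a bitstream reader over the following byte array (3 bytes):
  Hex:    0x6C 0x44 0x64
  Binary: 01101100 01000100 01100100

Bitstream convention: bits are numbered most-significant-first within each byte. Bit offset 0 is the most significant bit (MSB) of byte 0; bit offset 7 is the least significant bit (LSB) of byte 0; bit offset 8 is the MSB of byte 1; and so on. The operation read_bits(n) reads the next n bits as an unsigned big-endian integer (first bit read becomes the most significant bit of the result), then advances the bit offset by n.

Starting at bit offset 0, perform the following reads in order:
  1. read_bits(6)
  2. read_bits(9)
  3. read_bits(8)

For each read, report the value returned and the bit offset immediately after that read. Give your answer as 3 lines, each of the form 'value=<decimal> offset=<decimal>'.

Answer: value=27 offset=6
value=34 offset=15
value=50 offset=23

Derivation:
Read 1: bits[0:6] width=6 -> value=27 (bin 011011); offset now 6 = byte 0 bit 6; 18 bits remain
Read 2: bits[6:15] width=9 -> value=34 (bin 000100010); offset now 15 = byte 1 bit 7; 9 bits remain
Read 3: bits[15:23] width=8 -> value=50 (bin 00110010); offset now 23 = byte 2 bit 7; 1 bits remain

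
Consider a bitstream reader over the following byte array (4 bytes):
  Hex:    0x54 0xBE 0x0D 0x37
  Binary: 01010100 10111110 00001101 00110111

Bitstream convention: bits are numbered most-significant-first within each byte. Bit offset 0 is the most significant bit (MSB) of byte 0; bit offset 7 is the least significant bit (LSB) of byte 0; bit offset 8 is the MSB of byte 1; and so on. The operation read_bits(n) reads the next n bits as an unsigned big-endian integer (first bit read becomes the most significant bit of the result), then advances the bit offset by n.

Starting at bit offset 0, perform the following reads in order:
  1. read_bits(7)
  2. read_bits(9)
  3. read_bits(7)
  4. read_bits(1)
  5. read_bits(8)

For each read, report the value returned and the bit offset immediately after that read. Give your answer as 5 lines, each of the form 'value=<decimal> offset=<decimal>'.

Read 1: bits[0:7] width=7 -> value=42 (bin 0101010); offset now 7 = byte 0 bit 7; 25 bits remain
Read 2: bits[7:16] width=9 -> value=190 (bin 010111110); offset now 16 = byte 2 bit 0; 16 bits remain
Read 3: bits[16:23] width=7 -> value=6 (bin 0000110); offset now 23 = byte 2 bit 7; 9 bits remain
Read 4: bits[23:24] width=1 -> value=1 (bin 1); offset now 24 = byte 3 bit 0; 8 bits remain
Read 5: bits[24:32] width=8 -> value=55 (bin 00110111); offset now 32 = byte 4 bit 0; 0 bits remain

Answer: value=42 offset=7
value=190 offset=16
value=6 offset=23
value=1 offset=24
value=55 offset=32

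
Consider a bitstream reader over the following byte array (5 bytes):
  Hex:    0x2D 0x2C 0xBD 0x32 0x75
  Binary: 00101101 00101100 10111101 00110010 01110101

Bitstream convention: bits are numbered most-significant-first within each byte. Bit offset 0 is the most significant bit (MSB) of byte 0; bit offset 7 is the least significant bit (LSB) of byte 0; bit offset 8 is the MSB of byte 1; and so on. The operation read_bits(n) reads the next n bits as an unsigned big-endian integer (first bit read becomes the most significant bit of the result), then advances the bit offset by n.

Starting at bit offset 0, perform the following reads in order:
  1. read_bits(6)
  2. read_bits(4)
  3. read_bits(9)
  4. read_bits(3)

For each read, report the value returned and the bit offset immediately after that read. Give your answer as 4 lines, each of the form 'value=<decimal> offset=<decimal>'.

Read 1: bits[0:6] width=6 -> value=11 (bin 001011); offset now 6 = byte 0 bit 6; 34 bits remain
Read 2: bits[6:10] width=4 -> value=4 (bin 0100); offset now 10 = byte 1 bit 2; 30 bits remain
Read 3: bits[10:19] width=9 -> value=357 (bin 101100101); offset now 19 = byte 2 bit 3; 21 bits remain
Read 4: bits[19:22] width=3 -> value=7 (bin 111); offset now 22 = byte 2 bit 6; 18 bits remain

Answer: value=11 offset=6
value=4 offset=10
value=357 offset=19
value=7 offset=22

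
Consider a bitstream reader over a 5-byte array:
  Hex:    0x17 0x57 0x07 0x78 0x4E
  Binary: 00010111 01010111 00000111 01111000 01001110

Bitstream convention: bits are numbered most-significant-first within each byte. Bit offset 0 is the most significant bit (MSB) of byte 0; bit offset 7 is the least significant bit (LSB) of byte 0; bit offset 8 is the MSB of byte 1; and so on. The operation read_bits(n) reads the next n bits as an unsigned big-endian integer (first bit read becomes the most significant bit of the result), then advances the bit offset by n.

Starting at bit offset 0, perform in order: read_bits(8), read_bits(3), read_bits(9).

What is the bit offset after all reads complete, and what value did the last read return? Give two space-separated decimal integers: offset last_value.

Answer: 20 368

Derivation:
Read 1: bits[0:8] width=8 -> value=23 (bin 00010111); offset now 8 = byte 1 bit 0; 32 bits remain
Read 2: bits[8:11] width=3 -> value=2 (bin 010); offset now 11 = byte 1 bit 3; 29 bits remain
Read 3: bits[11:20] width=9 -> value=368 (bin 101110000); offset now 20 = byte 2 bit 4; 20 bits remain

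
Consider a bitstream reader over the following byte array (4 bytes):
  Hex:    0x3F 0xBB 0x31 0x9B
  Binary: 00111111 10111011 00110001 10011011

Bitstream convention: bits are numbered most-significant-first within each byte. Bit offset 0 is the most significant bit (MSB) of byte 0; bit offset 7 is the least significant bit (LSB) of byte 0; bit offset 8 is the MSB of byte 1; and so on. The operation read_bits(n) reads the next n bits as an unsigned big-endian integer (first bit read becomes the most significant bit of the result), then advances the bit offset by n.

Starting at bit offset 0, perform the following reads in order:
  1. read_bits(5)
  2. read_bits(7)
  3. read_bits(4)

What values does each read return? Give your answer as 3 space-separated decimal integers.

Answer: 7 123 11

Derivation:
Read 1: bits[0:5] width=5 -> value=7 (bin 00111); offset now 5 = byte 0 bit 5; 27 bits remain
Read 2: bits[5:12] width=7 -> value=123 (bin 1111011); offset now 12 = byte 1 bit 4; 20 bits remain
Read 3: bits[12:16] width=4 -> value=11 (bin 1011); offset now 16 = byte 2 bit 0; 16 bits remain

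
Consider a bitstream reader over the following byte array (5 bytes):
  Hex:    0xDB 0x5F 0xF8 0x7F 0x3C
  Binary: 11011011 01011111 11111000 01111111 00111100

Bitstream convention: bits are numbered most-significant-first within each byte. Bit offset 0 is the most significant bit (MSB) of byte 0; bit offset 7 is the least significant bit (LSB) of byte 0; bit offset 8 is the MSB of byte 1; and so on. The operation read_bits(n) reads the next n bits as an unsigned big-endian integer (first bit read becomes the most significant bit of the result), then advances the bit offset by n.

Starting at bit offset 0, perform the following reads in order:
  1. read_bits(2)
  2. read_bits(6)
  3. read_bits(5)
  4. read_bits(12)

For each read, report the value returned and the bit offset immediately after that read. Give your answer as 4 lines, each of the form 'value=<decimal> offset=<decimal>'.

Read 1: bits[0:2] width=2 -> value=3 (bin 11); offset now 2 = byte 0 bit 2; 38 bits remain
Read 2: bits[2:8] width=6 -> value=27 (bin 011011); offset now 8 = byte 1 bit 0; 32 bits remain
Read 3: bits[8:13] width=5 -> value=11 (bin 01011); offset now 13 = byte 1 bit 5; 27 bits remain
Read 4: bits[13:25] width=12 -> value=4080 (bin 111111110000); offset now 25 = byte 3 bit 1; 15 bits remain

Answer: value=3 offset=2
value=27 offset=8
value=11 offset=13
value=4080 offset=25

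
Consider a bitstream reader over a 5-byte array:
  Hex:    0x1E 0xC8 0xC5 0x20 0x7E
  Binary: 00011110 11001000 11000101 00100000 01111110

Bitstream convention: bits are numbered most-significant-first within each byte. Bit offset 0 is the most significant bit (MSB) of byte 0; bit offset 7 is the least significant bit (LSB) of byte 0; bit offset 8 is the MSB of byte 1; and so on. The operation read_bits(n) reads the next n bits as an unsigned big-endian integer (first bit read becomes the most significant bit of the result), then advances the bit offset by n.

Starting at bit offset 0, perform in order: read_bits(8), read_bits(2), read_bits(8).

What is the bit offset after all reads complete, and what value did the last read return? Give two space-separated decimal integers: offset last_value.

Answer: 18 35

Derivation:
Read 1: bits[0:8] width=8 -> value=30 (bin 00011110); offset now 8 = byte 1 bit 0; 32 bits remain
Read 2: bits[8:10] width=2 -> value=3 (bin 11); offset now 10 = byte 1 bit 2; 30 bits remain
Read 3: bits[10:18] width=8 -> value=35 (bin 00100011); offset now 18 = byte 2 bit 2; 22 bits remain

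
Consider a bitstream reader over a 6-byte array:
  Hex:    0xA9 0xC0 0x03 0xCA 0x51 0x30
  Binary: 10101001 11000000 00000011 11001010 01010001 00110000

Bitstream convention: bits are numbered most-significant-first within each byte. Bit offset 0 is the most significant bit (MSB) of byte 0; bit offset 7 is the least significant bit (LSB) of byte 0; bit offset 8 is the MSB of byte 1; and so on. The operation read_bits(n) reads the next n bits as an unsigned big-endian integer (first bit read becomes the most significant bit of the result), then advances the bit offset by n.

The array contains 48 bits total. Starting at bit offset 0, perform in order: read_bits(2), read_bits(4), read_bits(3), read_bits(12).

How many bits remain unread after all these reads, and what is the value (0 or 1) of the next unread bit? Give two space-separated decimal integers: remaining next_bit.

Answer: 27 0

Derivation:
Read 1: bits[0:2] width=2 -> value=2 (bin 10); offset now 2 = byte 0 bit 2; 46 bits remain
Read 2: bits[2:6] width=4 -> value=10 (bin 1010); offset now 6 = byte 0 bit 6; 42 bits remain
Read 3: bits[6:9] width=3 -> value=3 (bin 011); offset now 9 = byte 1 bit 1; 39 bits remain
Read 4: bits[9:21] width=12 -> value=2048 (bin 100000000000); offset now 21 = byte 2 bit 5; 27 bits remain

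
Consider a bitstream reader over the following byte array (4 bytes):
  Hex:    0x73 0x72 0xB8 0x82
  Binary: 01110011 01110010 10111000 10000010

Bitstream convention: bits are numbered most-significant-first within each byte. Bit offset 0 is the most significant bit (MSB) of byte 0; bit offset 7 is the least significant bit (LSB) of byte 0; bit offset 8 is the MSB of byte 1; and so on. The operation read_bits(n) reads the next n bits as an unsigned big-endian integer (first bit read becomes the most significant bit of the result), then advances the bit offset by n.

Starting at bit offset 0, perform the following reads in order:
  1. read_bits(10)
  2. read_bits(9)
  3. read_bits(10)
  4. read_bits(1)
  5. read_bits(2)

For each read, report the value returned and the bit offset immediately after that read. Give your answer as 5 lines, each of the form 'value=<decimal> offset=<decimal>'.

Read 1: bits[0:10] width=10 -> value=461 (bin 0111001101); offset now 10 = byte 1 bit 2; 22 bits remain
Read 2: bits[10:19] width=9 -> value=405 (bin 110010101); offset now 19 = byte 2 bit 3; 13 bits remain
Read 3: bits[19:29] width=10 -> value=784 (bin 1100010000); offset now 29 = byte 3 bit 5; 3 bits remain
Read 4: bits[29:30] width=1 -> value=0 (bin 0); offset now 30 = byte 3 bit 6; 2 bits remain
Read 5: bits[30:32] width=2 -> value=2 (bin 10); offset now 32 = byte 4 bit 0; 0 bits remain

Answer: value=461 offset=10
value=405 offset=19
value=784 offset=29
value=0 offset=30
value=2 offset=32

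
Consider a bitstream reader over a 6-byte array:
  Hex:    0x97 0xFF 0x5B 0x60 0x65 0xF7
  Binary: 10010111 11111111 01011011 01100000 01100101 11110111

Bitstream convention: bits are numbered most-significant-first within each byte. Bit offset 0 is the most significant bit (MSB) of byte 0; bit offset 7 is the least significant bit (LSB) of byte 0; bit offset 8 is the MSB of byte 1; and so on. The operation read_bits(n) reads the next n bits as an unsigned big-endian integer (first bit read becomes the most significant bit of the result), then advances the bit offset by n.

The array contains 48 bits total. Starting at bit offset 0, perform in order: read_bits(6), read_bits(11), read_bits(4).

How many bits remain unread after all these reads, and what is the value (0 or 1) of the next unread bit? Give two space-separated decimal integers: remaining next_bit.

Read 1: bits[0:6] width=6 -> value=37 (bin 100101); offset now 6 = byte 0 bit 6; 42 bits remain
Read 2: bits[6:17] width=11 -> value=2046 (bin 11111111110); offset now 17 = byte 2 bit 1; 31 bits remain
Read 3: bits[17:21] width=4 -> value=11 (bin 1011); offset now 21 = byte 2 bit 5; 27 bits remain

Answer: 27 0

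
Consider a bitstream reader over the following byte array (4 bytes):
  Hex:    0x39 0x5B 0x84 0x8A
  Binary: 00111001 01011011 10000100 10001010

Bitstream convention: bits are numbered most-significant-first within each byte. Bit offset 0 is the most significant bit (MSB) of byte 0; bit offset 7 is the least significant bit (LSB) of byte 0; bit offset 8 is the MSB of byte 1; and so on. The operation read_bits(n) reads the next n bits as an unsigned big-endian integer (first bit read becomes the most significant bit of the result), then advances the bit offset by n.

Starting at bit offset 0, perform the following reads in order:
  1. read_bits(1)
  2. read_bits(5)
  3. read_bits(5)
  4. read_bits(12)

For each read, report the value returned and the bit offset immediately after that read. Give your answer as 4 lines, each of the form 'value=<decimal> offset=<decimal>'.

Read 1: bits[0:1] width=1 -> value=0 (bin 0); offset now 1 = byte 0 bit 1; 31 bits remain
Read 2: bits[1:6] width=5 -> value=14 (bin 01110); offset now 6 = byte 0 bit 6; 26 bits remain
Read 3: bits[6:11] width=5 -> value=10 (bin 01010); offset now 11 = byte 1 bit 3; 21 bits remain
Read 4: bits[11:23] width=12 -> value=3522 (bin 110111000010); offset now 23 = byte 2 bit 7; 9 bits remain

Answer: value=0 offset=1
value=14 offset=6
value=10 offset=11
value=3522 offset=23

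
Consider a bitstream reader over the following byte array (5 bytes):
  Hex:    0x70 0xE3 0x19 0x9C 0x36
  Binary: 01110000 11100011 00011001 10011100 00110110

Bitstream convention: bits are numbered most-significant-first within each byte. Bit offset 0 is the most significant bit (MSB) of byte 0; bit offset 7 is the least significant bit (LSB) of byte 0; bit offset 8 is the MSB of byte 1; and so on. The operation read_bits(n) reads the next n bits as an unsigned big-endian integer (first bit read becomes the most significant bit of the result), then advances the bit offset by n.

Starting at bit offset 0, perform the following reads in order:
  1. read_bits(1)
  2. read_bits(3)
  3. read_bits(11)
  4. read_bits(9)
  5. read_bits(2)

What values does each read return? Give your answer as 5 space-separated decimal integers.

Answer: 0 7 113 281 2

Derivation:
Read 1: bits[0:1] width=1 -> value=0 (bin 0); offset now 1 = byte 0 bit 1; 39 bits remain
Read 2: bits[1:4] width=3 -> value=7 (bin 111); offset now 4 = byte 0 bit 4; 36 bits remain
Read 3: bits[4:15] width=11 -> value=113 (bin 00001110001); offset now 15 = byte 1 bit 7; 25 bits remain
Read 4: bits[15:24] width=9 -> value=281 (bin 100011001); offset now 24 = byte 3 bit 0; 16 bits remain
Read 5: bits[24:26] width=2 -> value=2 (bin 10); offset now 26 = byte 3 bit 2; 14 bits remain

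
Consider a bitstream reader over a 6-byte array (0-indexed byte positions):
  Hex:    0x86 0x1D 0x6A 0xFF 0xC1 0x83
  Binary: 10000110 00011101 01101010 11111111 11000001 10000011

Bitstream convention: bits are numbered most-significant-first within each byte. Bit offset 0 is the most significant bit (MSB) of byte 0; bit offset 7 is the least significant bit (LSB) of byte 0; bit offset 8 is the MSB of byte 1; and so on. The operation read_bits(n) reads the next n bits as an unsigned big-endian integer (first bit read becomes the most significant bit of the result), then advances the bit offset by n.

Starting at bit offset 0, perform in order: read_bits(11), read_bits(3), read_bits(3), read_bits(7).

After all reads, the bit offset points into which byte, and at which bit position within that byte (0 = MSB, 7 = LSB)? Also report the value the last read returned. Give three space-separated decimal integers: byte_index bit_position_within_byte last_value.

Answer: 3 0 106

Derivation:
Read 1: bits[0:11] width=11 -> value=1072 (bin 10000110000); offset now 11 = byte 1 bit 3; 37 bits remain
Read 2: bits[11:14] width=3 -> value=7 (bin 111); offset now 14 = byte 1 bit 6; 34 bits remain
Read 3: bits[14:17] width=3 -> value=2 (bin 010); offset now 17 = byte 2 bit 1; 31 bits remain
Read 4: bits[17:24] width=7 -> value=106 (bin 1101010); offset now 24 = byte 3 bit 0; 24 bits remain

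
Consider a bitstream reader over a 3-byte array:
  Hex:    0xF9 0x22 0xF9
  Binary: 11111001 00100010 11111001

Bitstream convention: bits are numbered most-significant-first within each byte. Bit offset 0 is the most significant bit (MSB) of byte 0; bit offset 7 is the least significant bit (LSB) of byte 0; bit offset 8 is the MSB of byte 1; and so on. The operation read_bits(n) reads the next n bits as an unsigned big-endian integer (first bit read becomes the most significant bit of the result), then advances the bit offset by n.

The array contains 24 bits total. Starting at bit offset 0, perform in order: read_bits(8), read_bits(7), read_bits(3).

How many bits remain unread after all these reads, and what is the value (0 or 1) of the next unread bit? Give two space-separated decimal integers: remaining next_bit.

Answer: 6 1

Derivation:
Read 1: bits[0:8] width=8 -> value=249 (bin 11111001); offset now 8 = byte 1 bit 0; 16 bits remain
Read 2: bits[8:15] width=7 -> value=17 (bin 0010001); offset now 15 = byte 1 bit 7; 9 bits remain
Read 3: bits[15:18] width=3 -> value=3 (bin 011); offset now 18 = byte 2 bit 2; 6 bits remain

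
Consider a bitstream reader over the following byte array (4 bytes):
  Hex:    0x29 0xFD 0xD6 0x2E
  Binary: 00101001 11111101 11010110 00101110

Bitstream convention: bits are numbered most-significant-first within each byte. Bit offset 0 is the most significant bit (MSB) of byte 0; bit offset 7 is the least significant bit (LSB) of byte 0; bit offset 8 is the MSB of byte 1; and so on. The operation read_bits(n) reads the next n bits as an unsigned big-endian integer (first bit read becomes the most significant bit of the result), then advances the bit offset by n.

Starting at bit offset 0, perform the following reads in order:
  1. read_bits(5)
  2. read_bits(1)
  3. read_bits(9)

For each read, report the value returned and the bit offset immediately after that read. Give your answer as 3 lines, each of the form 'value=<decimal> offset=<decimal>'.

Read 1: bits[0:5] width=5 -> value=5 (bin 00101); offset now 5 = byte 0 bit 5; 27 bits remain
Read 2: bits[5:6] width=1 -> value=0 (bin 0); offset now 6 = byte 0 bit 6; 26 bits remain
Read 3: bits[6:15] width=9 -> value=254 (bin 011111110); offset now 15 = byte 1 bit 7; 17 bits remain

Answer: value=5 offset=5
value=0 offset=6
value=254 offset=15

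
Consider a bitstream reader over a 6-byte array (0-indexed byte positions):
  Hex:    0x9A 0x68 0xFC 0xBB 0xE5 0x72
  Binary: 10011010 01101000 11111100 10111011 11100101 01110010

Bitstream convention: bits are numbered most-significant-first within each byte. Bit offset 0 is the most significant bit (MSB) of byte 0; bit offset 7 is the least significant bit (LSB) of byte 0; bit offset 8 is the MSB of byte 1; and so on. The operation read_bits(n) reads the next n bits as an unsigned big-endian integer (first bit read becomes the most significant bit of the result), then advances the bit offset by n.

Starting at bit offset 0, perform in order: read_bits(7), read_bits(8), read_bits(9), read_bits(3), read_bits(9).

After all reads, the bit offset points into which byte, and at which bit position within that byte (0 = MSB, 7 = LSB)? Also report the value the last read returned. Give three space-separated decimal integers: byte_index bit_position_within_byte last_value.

Read 1: bits[0:7] width=7 -> value=77 (bin 1001101); offset now 7 = byte 0 bit 7; 41 bits remain
Read 2: bits[7:15] width=8 -> value=52 (bin 00110100); offset now 15 = byte 1 bit 7; 33 bits remain
Read 3: bits[15:24] width=9 -> value=252 (bin 011111100); offset now 24 = byte 3 bit 0; 24 bits remain
Read 4: bits[24:27] width=3 -> value=5 (bin 101); offset now 27 = byte 3 bit 3; 21 bits remain
Read 5: bits[27:36] width=9 -> value=446 (bin 110111110); offset now 36 = byte 4 bit 4; 12 bits remain

Answer: 4 4 446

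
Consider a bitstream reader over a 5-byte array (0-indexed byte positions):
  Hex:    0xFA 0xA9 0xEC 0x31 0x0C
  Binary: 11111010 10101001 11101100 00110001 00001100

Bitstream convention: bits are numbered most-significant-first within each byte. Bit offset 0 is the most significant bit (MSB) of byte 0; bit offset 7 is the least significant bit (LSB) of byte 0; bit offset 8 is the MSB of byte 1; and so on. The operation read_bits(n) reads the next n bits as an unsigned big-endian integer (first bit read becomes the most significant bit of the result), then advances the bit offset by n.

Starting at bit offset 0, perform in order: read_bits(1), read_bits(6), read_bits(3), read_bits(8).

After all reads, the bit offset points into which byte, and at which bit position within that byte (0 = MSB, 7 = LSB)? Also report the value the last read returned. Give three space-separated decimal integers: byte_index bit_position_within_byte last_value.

Read 1: bits[0:1] width=1 -> value=1 (bin 1); offset now 1 = byte 0 bit 1; 39 bits remain
Read 2: bits[1:7] width=6 -> value=61 (bin 111101); offset now 7 = byte 0 bit 7; 33 bits remain
Read 3: bits[7:10] width=3 -> value=2 (bin 010); offset now 10 = byte 1 bit 2; 30 bits remain
Read 4: bits[10:18] width=8 -> value=167 (bin 10100111); offset now 18 = byte 2 bit 2; 22 bits remain

Answer: 2 2 167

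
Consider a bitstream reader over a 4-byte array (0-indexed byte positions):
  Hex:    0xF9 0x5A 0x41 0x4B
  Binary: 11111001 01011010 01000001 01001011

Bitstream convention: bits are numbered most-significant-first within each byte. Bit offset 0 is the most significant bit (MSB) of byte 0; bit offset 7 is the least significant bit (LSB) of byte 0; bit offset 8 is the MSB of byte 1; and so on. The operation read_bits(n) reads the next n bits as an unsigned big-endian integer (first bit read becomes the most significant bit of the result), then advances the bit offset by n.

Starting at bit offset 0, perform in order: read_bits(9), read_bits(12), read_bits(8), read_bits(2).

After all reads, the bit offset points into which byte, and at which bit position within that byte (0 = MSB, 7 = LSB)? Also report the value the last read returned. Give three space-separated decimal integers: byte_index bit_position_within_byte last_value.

Answer: 3 7 1

Derivation:
Read 1: bits[0:9] width=9 -> value=498 (bin 111110010); offset now 9 = byte 1 bit 1; 23 bits remain
Read 2: bits[9:21] width=12 -> value=2888 (bin 101101001000); offset now 21 = byte 2 bit 5; 11 bits remain
Read 3: bits[21:29] width=8 -> value=41 (bin 00101001); offset now 29 = byte 3 bit 5; 3 bits remain
Read 4: bits[29:31] width=2 -> value=1 (bin 01); offset now 31 = byte 3 bit 7; 1 bits remain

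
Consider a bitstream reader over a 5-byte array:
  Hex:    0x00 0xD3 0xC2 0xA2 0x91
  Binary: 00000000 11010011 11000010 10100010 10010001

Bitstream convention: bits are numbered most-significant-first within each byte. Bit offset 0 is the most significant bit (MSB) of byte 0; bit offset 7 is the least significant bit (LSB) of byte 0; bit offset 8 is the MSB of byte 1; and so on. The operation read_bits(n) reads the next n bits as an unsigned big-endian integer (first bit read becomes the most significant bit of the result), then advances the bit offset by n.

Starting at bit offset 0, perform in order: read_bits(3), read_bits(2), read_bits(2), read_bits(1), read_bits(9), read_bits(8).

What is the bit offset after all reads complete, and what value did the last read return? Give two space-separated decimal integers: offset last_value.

Answer: 25 133

Derivation:
Read 1: bits[0:3] width=3 -> value=0 (bin 000); offset now 3 = byte 0 bit 3; 37 bits remain
Read 2: bits[3:5] width=2 -> value=0 (bin 00); offset now 5 = byte 0 bit 5; 35 bits remain
Read 3: bits[5:7] width=2 -> value=0 (bin 00); offset now 7 = byte 0 bit 7; 33 bits remain
Read 4: bits[7:8] width=1 -> value=0 (bin 0); offset now 8 = byte 1 bit 0; 32 bits remain
Read 5: bits[8:17] width=9 -> value=423 (bin 110100111); offset now 17 = byte 2 bit 1; 23 bits remain
Read 6: bits[17:25] width=8 -> value=133 (bin 10000101); offset now 25 = byte 3 bit 1; 15 bits remain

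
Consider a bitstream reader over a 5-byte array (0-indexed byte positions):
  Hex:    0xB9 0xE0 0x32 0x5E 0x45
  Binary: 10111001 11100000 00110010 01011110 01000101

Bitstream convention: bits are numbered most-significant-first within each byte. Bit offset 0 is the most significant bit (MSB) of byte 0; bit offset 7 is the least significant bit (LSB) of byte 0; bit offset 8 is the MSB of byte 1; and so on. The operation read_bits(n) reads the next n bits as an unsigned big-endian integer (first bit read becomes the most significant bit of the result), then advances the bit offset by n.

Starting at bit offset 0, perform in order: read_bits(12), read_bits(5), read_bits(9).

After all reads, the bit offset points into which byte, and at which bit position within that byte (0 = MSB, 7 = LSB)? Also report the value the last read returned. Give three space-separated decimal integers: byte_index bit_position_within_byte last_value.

Read 1: bits[0:12] width=12 -> value=2974 (bin 101110011110); offset now 12 = byte 1 bit 4; 28 bits remain
Read 2: bits[12:17] width=5 -> value=0 (bin 00000); offset now 17 = byte 2 bit 1; 23 bits remain
Read 3: bits[17:26] width=9 -> value=201 (bin 011001001); offset now 26 = byte 3 bit 2; 14 bits remain

Answer: 3 2 201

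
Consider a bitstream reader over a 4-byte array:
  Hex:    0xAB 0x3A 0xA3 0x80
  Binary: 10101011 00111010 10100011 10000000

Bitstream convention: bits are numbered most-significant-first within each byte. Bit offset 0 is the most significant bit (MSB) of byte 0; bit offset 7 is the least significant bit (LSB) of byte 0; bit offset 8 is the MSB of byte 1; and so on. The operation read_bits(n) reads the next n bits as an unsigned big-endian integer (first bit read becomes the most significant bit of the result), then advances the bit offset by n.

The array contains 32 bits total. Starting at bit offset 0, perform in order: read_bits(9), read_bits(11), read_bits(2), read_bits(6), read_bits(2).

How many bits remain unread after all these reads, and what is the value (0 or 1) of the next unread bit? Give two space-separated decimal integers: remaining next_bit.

Read 1: bits[0:9] width=9 -> value=342 (bin 101010110); offset now 9 = byte 1 bit 1; 23 bits remain
Read 2: bits[9:20] width=11 -> value=938 (bin 01110101010); offset now 20 = byte 2 bit 4; 12 bits remain
Read 3: bits[20:22] width=2 -> value=0 (bin 00); offset now 22 = byte 2 bit 6; 10 bits remain
Read 4: bits[22:28] width=6 -> value=56 (bin 111000); offset now 28 = byte 3 bit 4; 4 bits remain
Read 5: bits[28:30] width=2 -> value=0 (bin 00); offset now 30 = byte 3 bit 6; 2 bits remain

Answer: 2 0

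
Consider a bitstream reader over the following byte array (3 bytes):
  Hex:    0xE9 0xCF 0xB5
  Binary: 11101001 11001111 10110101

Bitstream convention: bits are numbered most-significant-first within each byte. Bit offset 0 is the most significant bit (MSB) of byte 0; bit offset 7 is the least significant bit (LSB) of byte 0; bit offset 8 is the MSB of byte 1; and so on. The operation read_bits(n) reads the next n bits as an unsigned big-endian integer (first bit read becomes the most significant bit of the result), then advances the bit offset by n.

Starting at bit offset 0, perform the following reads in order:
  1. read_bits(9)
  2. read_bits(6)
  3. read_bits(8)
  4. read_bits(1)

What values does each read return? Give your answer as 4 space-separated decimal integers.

Read 1: bits[0:9] width=9 -> value=467 (bin 111010011); offset now 9 = byte 1 bit 1; 15 bits remain
Read 2: bits[9:15] width=6 -> value=39 (bin 100111); offset now 15 = byte 1 bit 7; 9 bits remain
Read 3: bits[15:23] width=8 -> value=218 (bin 11011010); offset now 23 = byte 2 bit 7; 1 bits remain
Read 4: bits[23:24] width=1 -> value=1 (bin 1); offset now 24 = byte 3 bit 0; 0 bits remain

Answer: 467 39 218 1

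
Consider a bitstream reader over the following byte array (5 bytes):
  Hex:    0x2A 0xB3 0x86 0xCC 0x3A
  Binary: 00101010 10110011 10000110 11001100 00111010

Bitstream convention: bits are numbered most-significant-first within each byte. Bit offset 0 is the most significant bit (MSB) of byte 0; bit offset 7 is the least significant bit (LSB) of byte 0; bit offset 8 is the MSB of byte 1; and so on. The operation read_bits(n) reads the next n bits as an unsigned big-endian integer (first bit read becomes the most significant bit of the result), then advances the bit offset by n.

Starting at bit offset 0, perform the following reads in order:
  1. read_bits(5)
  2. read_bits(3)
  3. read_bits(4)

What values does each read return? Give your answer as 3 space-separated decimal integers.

Answer: 5 2 11

Derivation:
Read 1: bits[0:5] width=5 -> value=5 (bin 00101); offset now 5 = byte 0 bit 5; 35 bits remain
Read 2: bits[5:8] width=3 -> value=2 (bin 010); offset now 8 = byte 1 bit 0; 32 bits remain
Read 3: bits[8:12] width=4 -> value=11 (bin 1011); offset now 12 = byte 1 bit 4; 28 bits remain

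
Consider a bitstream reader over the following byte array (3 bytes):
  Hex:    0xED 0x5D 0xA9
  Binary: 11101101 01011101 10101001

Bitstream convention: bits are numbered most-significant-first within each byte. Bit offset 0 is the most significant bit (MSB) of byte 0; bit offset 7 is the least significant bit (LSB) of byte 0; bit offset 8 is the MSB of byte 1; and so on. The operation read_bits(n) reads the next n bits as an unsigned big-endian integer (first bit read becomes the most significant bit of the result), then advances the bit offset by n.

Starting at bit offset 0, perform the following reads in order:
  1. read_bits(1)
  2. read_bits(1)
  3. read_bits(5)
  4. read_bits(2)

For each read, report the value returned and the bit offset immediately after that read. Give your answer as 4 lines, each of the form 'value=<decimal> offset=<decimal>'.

Answer: value=1 offset=1
value=1 offset=2
value=22 offset=7
value=2 offset=9

Derivation:
Read 1: bits[0:1] width=1 -> value=1 (bin 1); offset now 1 = byte 0 bit 1; 23 bits remain
Read 2: bits[1:2] width=1 -> value=1 (bin 1); offset now 2 = byte 0 bit 2; 22 bits remain
Read 3: bits[2:7] width=5 -> value=22 (bin 10110); offset now 7 = byte 0 bit 7; 17 bits remain
Read 4: bits[7:9] width=2 -> value=2 (bin 10); offset now 9 = byte 1 bit 1; 15 bits remain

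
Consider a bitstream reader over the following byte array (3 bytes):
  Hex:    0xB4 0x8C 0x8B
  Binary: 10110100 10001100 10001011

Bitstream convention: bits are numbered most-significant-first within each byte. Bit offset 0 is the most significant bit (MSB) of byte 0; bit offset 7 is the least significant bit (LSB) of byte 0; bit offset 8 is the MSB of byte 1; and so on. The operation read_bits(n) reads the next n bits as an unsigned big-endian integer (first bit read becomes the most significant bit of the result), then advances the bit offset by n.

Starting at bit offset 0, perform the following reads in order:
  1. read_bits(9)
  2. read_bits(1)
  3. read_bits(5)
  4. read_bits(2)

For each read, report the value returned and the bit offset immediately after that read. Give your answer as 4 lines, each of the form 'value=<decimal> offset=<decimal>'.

Answer: value=361 offset=9
value=0 offset=10
value=6 offset=15
value=1 offset=17

Derivation:
Read 1: bits[0:9] width=9 -> value=361 (bin 101101001); offset now 9 = byte 1 bit 1; 15 bits remain
Read 2: bits[9:10] width=1 -> value=0 (bin 0); offset now 10 = byte 1 bit 2; 14 bits remain
Read 3: bits[10:15] width=5 -> value=6 (bin 00110); offset now 15 = byte 1 bit 7; 9 bits remain
Read 4: bits[15:17] width=2 -> value=1 (bin 01); offset now 17 = byte 2 bit 1; 7 bits remain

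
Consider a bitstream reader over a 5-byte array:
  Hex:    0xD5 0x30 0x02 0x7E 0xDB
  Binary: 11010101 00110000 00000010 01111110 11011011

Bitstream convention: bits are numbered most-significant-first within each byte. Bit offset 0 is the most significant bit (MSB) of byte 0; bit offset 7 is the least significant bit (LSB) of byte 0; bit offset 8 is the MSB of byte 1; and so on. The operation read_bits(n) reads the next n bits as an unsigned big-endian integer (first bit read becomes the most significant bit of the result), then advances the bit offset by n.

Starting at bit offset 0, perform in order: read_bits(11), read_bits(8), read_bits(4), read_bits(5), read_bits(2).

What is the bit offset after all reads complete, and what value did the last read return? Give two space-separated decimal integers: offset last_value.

Read 1: bits[0:11] width=11 -> value=1705 (bin 11010101001); offset now 11 = byte 1 bit 3; 29 bits remain
Read 2: bits[11:19] width=8 -> value=128 (bin 10000000); offset now 19 = byte 2 bit 3; 21 bits remain
Read 3: bits[19:23] width=4 -> value=1 (bin 0001); offset now 23 = byte 2 bit 7; 17 bits remain
Read 4: bits[23:28] width=5 -> value=7 (bin 00111); offset now 28 = byte 3 bit 4; 12 bits remain
Read 5: bits[28:30] width=2 -> value=3 (bin 11); offset now 30 = byte 3 bit 6; 10 bits remain

Answer: 30 3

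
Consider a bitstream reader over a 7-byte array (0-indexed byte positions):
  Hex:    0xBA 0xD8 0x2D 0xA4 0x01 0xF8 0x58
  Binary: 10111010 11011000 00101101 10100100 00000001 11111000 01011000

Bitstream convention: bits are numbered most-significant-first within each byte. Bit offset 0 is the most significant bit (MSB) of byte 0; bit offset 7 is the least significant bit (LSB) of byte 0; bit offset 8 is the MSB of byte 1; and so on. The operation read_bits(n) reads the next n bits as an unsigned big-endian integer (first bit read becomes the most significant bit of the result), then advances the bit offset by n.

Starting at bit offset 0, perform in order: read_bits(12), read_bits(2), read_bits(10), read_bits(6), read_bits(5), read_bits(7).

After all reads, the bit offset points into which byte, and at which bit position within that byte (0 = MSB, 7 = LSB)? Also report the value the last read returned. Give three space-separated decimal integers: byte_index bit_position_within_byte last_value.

Read 1: bits[0:12] width=12 -> value=2989 (bin 101110101101); offset now 12 = byte 1 bit 4; 44 bits remain
Read 2: bits[12:14] width=2 -> value=2 (bin 10); offset now 14 = byte 1 bit 6; 42 bits remain
Read 3: bits[14:24] width=10 -> value=45 (bin 0000101101); offset now 24 = byte 3 bit 0; 32 bits remain
Read 4: bits[24:30] width=6 -> value=41 (bin 101001); offset now 30 = byte 3 bit 6; 26 bits remain
Read 5: bits[30:35] width=5 -> value=0 (bin 00000); offset now 35 = byte 4 bit 3; 21 bits remain
Read 6: bits[35:42] width=7 -> value=7 (bin 0000111); offset now 42 = byte 5 bit 2; 14 bits remain

Answer: 5 2 7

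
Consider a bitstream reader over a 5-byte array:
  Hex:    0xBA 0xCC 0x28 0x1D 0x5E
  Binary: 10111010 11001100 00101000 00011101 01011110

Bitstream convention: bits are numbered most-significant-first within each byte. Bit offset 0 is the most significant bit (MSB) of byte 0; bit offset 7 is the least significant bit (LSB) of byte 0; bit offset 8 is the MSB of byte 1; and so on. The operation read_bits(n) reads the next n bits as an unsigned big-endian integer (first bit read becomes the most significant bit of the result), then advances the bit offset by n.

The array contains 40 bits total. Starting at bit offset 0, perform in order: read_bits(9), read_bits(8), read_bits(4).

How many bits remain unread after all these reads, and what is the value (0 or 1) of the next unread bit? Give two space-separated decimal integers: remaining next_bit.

Answer: 19 0

Derivation:
Read 1: bits[0:9] width=9 -> value=373 (bin 101110101); offset now 9 = byte 1 bit 1; 31 bits remain
Read 2: bits[9:17] width=8 -> value=152 (bin 10011000); offset now 17 = byte 2 bit 1; 23 bits remain
Read 3: bits[17:21] width=4 -> value=5 (bin 0101); offset now 21 = byte 2 bit 5; 19 bits remain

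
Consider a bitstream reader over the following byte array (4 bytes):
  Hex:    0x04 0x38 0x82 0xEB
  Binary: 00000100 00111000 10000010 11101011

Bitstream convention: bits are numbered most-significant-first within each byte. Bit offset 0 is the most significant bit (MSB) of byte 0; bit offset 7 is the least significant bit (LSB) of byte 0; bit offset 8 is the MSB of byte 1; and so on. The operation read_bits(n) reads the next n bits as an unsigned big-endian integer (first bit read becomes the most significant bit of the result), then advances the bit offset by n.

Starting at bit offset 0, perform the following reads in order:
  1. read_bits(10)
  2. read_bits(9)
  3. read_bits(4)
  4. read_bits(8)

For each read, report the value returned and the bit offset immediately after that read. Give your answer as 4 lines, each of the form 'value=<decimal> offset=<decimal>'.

Answer: value=16 offset=10
value=452 offset=19
value=1 offset=23
value=117 offset=31

Derivation:
Read 1: bits[0:10] width=10 -> value=16 (bin 0000010000); offset now 10 = byte 1 bit 2; 22 bits remain
Read 2: bits[10:19] width=9 -> value=452 (bin 111000100); offset now 19 = byte 2 bit 3; 13 bits remain
Read 3: bits[19:23] width=4 -> value=1 (bin 0001); offset now 23 = byte 2 bit 7; 9 bits remain
Read 4: bits[23:31] width=8 -> value=117 (bin 01110101); offset now 31 = byte 3 bit 7; 1 bits remain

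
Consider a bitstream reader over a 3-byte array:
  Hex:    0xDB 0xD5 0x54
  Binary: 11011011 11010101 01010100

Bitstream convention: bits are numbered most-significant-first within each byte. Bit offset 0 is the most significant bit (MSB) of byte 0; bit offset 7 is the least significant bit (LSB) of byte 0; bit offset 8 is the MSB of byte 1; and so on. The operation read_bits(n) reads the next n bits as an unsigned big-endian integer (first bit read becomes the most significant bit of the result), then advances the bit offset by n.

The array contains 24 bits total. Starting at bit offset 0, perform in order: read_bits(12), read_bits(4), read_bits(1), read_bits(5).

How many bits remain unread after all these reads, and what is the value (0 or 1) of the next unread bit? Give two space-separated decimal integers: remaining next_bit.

Read 1: bits[0:12] width=12 -> value=3517 (bin 110110111101); offset now 12 = byte 1 bit 4; 12 bits remain
Read 2: bits[12:16] width=4 -> value=5 (bin 0101); offset now 16 = byte 2 bit 0; 8 bits remain
Read 3: bits[16:17] width=1 -> value=0 (bin 0); offset now 17 = byte 2 bit 1; 7 bits remain
Read 4: bits[17:22] width=5 -> value=21 (bin 10101); offset now 22 = byte 2 bit 6; 2 bits remain

Answer: 2 0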